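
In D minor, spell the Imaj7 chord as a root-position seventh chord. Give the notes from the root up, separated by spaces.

D F# A C#

Imaj7 is built on scale degree 1, which is D in both D minor and its parallel. In D major the chord on D is D–F#–A–C#.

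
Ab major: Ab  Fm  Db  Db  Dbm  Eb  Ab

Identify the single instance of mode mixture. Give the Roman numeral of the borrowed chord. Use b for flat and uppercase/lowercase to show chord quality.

iv

In Ab major the diatonic chords are Ab, Bbm, Cm, Db, Eb, Fm, Gdim. Ab, Fm, Db and Eb are all diatonic. But Dbm (Db–Fb–Ab) is foreign: the diatonic IV on degree 4 is Db, whereas Dbm comes from Ab minor. It is labeled iv.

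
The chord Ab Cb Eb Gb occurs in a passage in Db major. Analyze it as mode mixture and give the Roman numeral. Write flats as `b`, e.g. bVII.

The root Ab is the diatonic 5th degree of Db major; the borrowing shows in the chord quality. Diatonically Db major has Ab (V) on that degree; Ab–Cb–Eb–Gb is instead the minor-seventh chord native to Db minor, so it takes the label v7.

v7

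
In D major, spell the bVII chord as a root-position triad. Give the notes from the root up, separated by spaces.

The root of bVII is the lowered 7th degree: C# becomes C. Building the major chord from the parallel minor on C: C–E–G.

C E G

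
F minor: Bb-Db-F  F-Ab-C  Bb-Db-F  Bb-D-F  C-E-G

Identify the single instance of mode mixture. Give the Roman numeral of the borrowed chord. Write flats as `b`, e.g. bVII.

The diatonic triads in F minor (with V from harmonic minor) are Fm, Gdim, Ab, Bbm, C, Db, Eb. Bb–Db–F = Bbm, F–Ab–C = Fm and C–E–G = C all belong to that set. Bb–D–F doesn't fit — on degree 4 F minor would have Bbm (iv). Bb is the degree-4 chord of F major, so it is the borrowed IV.

IV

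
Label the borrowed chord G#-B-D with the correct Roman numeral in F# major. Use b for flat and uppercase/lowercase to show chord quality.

ii°

The root G# is the diatonic 2nd degree of F# major; the borrowing shows in the chord quality. Diatonically F# major has G#m (ii) on that degree; G#–B–D is instead the diminished chord native to F# minor, so it takes the label ii°.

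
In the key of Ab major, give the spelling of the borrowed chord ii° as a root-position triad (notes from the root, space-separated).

Bb Db Fb

The root, Bb, is scale degree 2 — the same note in Ab major and Ab minor; only the chord quality changes. Stacking thirds in Ab minor on Bb gives Bb–Db–Fb.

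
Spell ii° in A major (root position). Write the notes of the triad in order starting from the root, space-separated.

ii° is built on scale degree 2, which is B in both A major and its parallel. In A minor the chord on B is B–D–F.

B D F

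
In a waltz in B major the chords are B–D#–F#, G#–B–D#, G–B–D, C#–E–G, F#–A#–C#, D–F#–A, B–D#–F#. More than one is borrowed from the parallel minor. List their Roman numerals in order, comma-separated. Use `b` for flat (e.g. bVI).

bVI, ii°, bIII

The diatonic triads in B major are B, C#m, D#m, E, F#, G#m, A#dim. B–D#–F# = B, G#–B–D# = G#m and F#–A#–C# = F# are all diatonic. But G–B–D is foreign: the diatonic vi on degree 6 is G#m, whereas G comes from B minor. It is labeled bVI. C#–E–G doesn't fit — on degree 2 B major would have C#m (ii). C#dim is the degree-2 chord of B minor, so it is the borrowed ii°. But D–F#–A is foreign: the diatonic iii on degree 3 is D#m, whereas D comes from B minor. It is labeled bIII.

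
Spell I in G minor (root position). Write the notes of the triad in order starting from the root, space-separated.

G B D

I is built on scale degree 1, which is G in both G minor and its parallel. Building the major chord from the parallel major on G: G–B–D.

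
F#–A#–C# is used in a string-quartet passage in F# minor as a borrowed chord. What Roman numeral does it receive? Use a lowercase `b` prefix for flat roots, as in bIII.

F# is scale degree 1 in F# minor. The diatonic chord on degree 1 would be F#m (i), but F#–A#–C# is the major chord from F# major. As a borrowed chord it is labeled I.

I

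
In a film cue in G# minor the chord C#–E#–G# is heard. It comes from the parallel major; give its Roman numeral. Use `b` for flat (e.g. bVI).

IV

C# is scale degree 4 in G# minor. C#–E#–G# is a major chord — the form found in G# major, not the diatonic iv (C#m). Borrowed into G# minor it is written IV.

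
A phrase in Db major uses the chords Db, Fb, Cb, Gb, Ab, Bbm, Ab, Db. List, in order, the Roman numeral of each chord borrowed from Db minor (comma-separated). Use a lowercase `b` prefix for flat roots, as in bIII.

In Db major the diatonic chords are Db, Ebm, Fm, Gb, Ab, Bbm, Cdim. Db, Gb, Ab and Bbm are all diatonic. Fb (Fb–Ab–Cb) is not: scale degree 3 in Db major carries Fm (iii). In Db minor the chord on that degree is Fb, so here it functions as bIII, borrowed from the parallel minor. Cb (Cb–Eb–Gb) is not: scale degree 7 in Db major carries Cdim (vii°). In Db minor the chord on that degree is Cb, so here it functions as bVII, borrowed from the parallel minor.

bIII, bVII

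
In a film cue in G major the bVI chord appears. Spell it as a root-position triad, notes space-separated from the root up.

The root of bVI is the lowered 6th degree: E becomes Eb. Stacking thirds in G minor on Eb gives Eb–G–Bb.

Eb G Bb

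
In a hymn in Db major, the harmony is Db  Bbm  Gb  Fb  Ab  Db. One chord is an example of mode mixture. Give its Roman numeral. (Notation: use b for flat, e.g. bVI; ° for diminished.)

The diatonic triads in Db major are Db, Ebm, Fm, Gb, Ab, Bbm, Cdim. Of the given chords, Db, Bbm, Gb and Ab are diatonic. Fb (Fb–Ab–Cb) doesn't fit — on degree 3 Db major would have Fm (iii). Fb is the degree-3 chord of Db minor, so it is the borrowed bIII.

bIII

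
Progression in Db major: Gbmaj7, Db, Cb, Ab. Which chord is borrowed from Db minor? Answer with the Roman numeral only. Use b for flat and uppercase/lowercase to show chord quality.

bVII

Db major has the diatonic set Db, Ebm, Fm, Gb, Ab, Bbm, Cdim. Gbmaj7, Db and Ab all belong to that set. Cb (Cb–Eb–Gb) is not: scale degree 7 in Db major carries Cdim (vii°). In Db minor the chord on that degree is Cb, so here it functions as bVII, borrowed from the parallel minor.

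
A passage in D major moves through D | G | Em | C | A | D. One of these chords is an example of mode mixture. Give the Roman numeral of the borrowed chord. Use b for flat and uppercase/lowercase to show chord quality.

In D major the diatonic chords are D, Em, F#m, G, A, Bm, C#dim. D, G, Em and A are all diatonic. C (C–E–G) doesn't fit — on degree 7 D major would have C#dim (vii°). C is the degree-7 chord of D minor, so it is the borrowed bVII.

bVII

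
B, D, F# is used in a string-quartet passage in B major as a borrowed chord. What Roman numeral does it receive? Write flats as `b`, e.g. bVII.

i

B is scale degree 1 in B major. Diatonically B major has B (I) on that degree; B–D–F# is instead the minor chord native to B minor, so it takes the label i.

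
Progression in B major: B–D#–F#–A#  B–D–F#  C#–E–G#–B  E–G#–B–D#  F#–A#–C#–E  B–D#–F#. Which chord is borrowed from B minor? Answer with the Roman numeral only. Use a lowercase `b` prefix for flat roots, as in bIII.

i

The diatonic triads in B major are B, C#m, D#m, E, F#, G#m, A#dim. B–D#–F#–A# = Bmaj7, C#–E–G#–B = C#m7, E–G#–B–D# = Emaj7, F#–A#–C#–E = F#7 and B–D#–F# = B all belong to that set. B–D–F# is not: scale degree 1 in B major carries B (I). In B minor the chord on that degree is Bm, so here it functions as i, borrowed from the parallel minor.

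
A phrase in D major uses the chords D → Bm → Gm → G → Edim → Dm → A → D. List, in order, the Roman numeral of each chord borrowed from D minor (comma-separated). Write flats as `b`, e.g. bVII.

The diatonic triads in D major are D, Em, F#m, G, A, Bm, C#dim. D, Bm, G and A all belong to that set. Gm (G–Bb–D) is not: scale degree 4 in D major carries G (IV). In D minor the chord on that degree is Gm, so here it functions as iv, borrowed from the parallel minor. Edim (E–G–Bb) is not: scale degree 2 in D major carries Em (ii). In D minor the chord on that degree is Edim, so here it functions as ii°, borrowed from the parallel minor. Dm (D–F–A) doesn't fit — on degree 1 D major would have D (I). Dm is the degree-1 chord of D minor, so it is the borrowed i.

iv, ii°, i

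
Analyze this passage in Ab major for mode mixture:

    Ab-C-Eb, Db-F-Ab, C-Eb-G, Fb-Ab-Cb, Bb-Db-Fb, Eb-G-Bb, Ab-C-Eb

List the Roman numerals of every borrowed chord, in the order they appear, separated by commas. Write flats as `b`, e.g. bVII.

Ab major has the diatonic set Ab, Bbm, Cm, Db, Eb, Fm, Gdim. Ab–C–Eb = Ab, Db–F–Ab = Db, C–Eb–G = Cm and Eb–G–Bb = Eb are all diatonic. Fb–Ab–Cb doesn't fit — on degree 6 Ab major would have Fm (vi). Fb is the degree-6 chord of Ab minor, so it is the borrowed bVI. Bb–Db–Fb doesn't fit — on degree 2 Ab major would have Bbm (ii). Bbdim is the degree-2 chord of Ab minor, so it is the borrowed ii°.

bVI, ii°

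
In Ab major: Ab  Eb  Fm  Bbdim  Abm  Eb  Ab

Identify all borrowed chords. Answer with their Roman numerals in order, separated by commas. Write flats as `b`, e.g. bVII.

Ab major has the diatonic set Ab, Bbm, Cm, Db, Eb, Fm, Gdim. Ab, Eb and Fm are all diatonic. Bbdim (Bb–Db–Fb) doesn't fit — on degree 2 Ab major would have Bbm (ii). Bbdim is the degree-2 chord of Ab minor, so it is the borrowed ii°. But Abm (Ab–Cb–Eb) is foreign: the diatonic I on degree 1 is Ab, whereas Abm comes from Ab minor. It is labeled i.

ii°, i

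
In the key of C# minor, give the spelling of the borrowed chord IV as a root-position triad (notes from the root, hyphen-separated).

The root, F#, is scale degree 4 — the same note in C# minor and C# major; only the chord quality changes. In C# major the chord on F# is F#–A#–C#.

F#-A#-C#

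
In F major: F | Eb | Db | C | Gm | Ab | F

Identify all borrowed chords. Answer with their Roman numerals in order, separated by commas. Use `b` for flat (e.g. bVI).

bVII, bVI, bIII

The diatonic triads in F major are F, Gm, Am, Bb, C, Dm, Edim. F, C and Gm are all diatonic. Eb (Eb–G–Bb) doesn't fit — on degree 7 F major would have Edim (vii°). Eb is the degree-7 chord of F minor, so it is the borrowed bVII. Db (Db–F–Ab) is not: scale degree 6 in F major carries Dm (vi). In F minor the chord on that degree is Db, so here it functions as bVI, borrowed from the parallel minor. But Ab (Ab–C–Eb) is foreign: the diatonic iii on degree 3 is Am, whereas Ab comes from F minor. It is labeled bIII.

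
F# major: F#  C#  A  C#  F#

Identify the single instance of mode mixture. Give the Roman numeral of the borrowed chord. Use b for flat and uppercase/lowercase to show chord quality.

The diatonic triads in F# major are F#, G#m, A#m, B, C#, D#m, E#dim. Of the given chords, F# and C# are diatonic. A (A–C#–E) doesn't fit — on degree 3 F# major would have A#m (iii). A is the degree-3 chord of F# minor, so it is the borrowed bIII.

bIII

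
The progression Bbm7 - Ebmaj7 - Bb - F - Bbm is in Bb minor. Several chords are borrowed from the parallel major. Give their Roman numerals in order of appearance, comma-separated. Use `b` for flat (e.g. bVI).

IVmaj7, I

The diatonic triads in Bb minor (with V from harmonic minor) are Bbm, Cdim, Db, Ebm, F, Gb, Ab. Bbm7, F and Bbm all belong to that set. But Ebmaj7 (Eb–G–Bb–D) is foreign: the diatonic iv on degree 4 is Ebm, whereas Ebmaj7 comes from Bb major. It is labeled IVmaj7. But Bb (Bb–D–F) is foreign: the diatonic i on degree 1 is Bbm, whereas Bb comes from Bb major. It is labeled I.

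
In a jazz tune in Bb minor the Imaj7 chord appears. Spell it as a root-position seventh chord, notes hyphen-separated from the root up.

The root, Bb, is scale degree 1 — the same note in Bb minor and Bb major; only the chord quality changes. Stacking thirds in Bb major on Bb gives Bb–D–F–A.

Bb-D-F-A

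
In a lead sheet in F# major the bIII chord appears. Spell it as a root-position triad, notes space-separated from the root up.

Scale degree 3 in F# major is A#. bIII uses the lowered form, A, taken from F# minor. Stacking thirds in F# minor on A gives A–C#–E.

A C# E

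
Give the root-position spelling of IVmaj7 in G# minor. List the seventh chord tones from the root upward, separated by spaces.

C# E# G# B#

The root, C#, is scale degree 4 — the same note in G# minor and G# major; only the chord quality changes. Building the major-seventh chord from the parallel major on C#: C#–E#–G#–B#.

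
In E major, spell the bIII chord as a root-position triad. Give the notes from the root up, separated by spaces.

G B D

The root of bIII is the lowered 3rd degree: G# becomes G. In E minor the chord on G is G–B–D.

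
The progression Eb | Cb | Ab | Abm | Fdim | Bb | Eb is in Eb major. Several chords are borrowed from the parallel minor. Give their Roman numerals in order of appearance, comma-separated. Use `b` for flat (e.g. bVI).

bVI, iv, ii°

Eb major has the diatonic set Eb, Fm, Gm, Ab, Bb, Cm, Ddim. Eb, Ab and Bb all belong to that set. Cb (Cb–Eb–Gb) doesn't fit — on degree 6 Eb major would have Cm (vi). Cb is the degree-6 chord of Eb minor, so it is the borrowed bVI. But Abm (Ab–Cb–Eb) is foreign: the diatonic IV on degree 4 is Ab, whereas Abm comes from Eb minor. It is labeled iv. Fdim (F–Ab–Cb) is not: scale degree 2 in Eb major carries Fm (ii). In Eb minor the chord on that degree is Fdim, so here it functions as ii°, borrowed from the parallel minor.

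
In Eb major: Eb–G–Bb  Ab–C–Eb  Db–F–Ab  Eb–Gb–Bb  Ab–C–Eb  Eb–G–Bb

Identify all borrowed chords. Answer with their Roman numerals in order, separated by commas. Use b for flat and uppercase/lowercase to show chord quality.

bVII, i

In Eb major the diatonic chords are Eb, Fm, Gm, Ab, Bb, Cm, Ddim. Eb–G–Bb = Eb and Ab–C–Eb = Ab both belong to that set. But Db–F–Ab is foreign: the diatonic vii° on degree 7 is Ddim, whereas Db comes from Eb minor. It is labeled bVII. Eb–Gb–Bb doesn't fit — on degree 1 Eb major would have Eb (I). Ebm is the degree-1 chord of Eb minor, so it is the borrowed i.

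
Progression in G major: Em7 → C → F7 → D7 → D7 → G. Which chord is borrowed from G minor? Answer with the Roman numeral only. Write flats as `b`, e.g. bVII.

bVII7

G major has the diatonic set G, Am, Bm, C, D, Em, F#dim. Of the given chords, Em7, C, D7 and G are diatonic. F7 (F–A–C–Eb) is not: scale degree 7 in G major carries F#dim (vii°). In G minor the chord on that degree is F7, so here it functions as bVII7, borrowed from the parallel minor.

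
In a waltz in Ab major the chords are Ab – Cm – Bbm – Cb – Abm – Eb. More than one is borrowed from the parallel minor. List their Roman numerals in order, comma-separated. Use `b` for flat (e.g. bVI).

In Ab major the diatonic chords are Ab, Bbm, Cm, Db, Eb, Fm, Gdim. Of the given chords, Ab, Cm, Bbm and Eb are diatonic. Cb (Cb–Eb–Gb) is not: scale degree 3 in Ab major carries Cm (iii). In Ab minor the chord on that degree is Cb, so here it functions as bIII, borrowed from the parallel minor. But Abm (Ab–Cb–Eb) is foreign: the diatonic I on degree 1 is Ab, whereas Abm comes from Ab minor. It is labeled i.

bIII, i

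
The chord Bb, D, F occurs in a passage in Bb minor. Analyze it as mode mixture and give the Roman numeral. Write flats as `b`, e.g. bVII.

The root Bb is the diatonic 1st degree of Bb minor; the borrowing shows in the chord quality. The diatonic chord on degree 1 would be Bbm (i), but Bb–D–F is the major chord from Bb major. As a borrowed chord it is labeled I.

I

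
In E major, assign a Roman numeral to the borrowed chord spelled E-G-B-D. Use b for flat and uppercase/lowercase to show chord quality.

E is scale degree 1 in E major. The diatonic chord on degree 1 would be E (I), but E–G–B–D is the minor-seventh chord from E minor. As a borrowed chord it is labeled i7.

i7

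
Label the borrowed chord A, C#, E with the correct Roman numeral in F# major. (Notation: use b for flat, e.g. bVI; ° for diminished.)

bIII

A is the lowered form of scale degree 3 in F# major (the diatonic degree 3 is A#). A–C#–E is a major chord — the form found in F# minor, not the diatonic iii (A#m). Borrowed into F# major it is written bIII.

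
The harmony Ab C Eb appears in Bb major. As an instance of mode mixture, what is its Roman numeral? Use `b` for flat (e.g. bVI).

Ab is the lowered form of scale degree 7 in Bb major (the diatonic degree 7 is A). Ab–C–Eb is a major chord — the form found in Bb minor, not the diatonic vii° (Adim). Borrowed into Bb major it is written bVII.

bVII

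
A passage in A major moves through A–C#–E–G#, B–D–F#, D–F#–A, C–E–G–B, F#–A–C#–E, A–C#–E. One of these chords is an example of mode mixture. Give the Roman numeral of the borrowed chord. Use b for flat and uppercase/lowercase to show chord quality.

bIIImaj7

A major has the diatonic set A, Bm, C#m, D, E, F#m, G#dim. Of the given chords, A–C#–E–G# = Amaj7, B–D–F# = Bm, D–F#–A = D, F#–A–C#–E = F#m7 and A–C#–E = A are diatonic. C–E–G–B doesn't fit — on degree 3 A major would have C#m (iii). Cmaj7 is the degree-3 chord of A minor, so it is the borrowed bIIImaj7.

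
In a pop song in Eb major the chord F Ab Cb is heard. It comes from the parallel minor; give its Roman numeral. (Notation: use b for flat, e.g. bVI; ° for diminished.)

F is scale degree 2 in Eb major. F–Ab–Cb is a diminished chord — the form found in Eb minor, not the diatonic ii (Fm). Borrowed into Eb major it is written ii°.

ii°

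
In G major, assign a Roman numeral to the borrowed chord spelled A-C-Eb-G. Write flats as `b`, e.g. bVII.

The root A is the diatonic 2nd degree of G major; the borrowing shows in the chord quality. A–C–Eb–G is a half-diminished-seventh chord — the form found in G minor, not the diatonic ii (Am). Borrowed into G major it is written iiø7.

iiø7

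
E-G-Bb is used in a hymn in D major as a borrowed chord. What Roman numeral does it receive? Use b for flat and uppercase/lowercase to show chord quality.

ii°

The root E is the diatonic 2nd degree of D major; the borrowing shows in the chord quality. E–G–Bb is a diminished chord — the form found in D minor, not the diatonic ii (Em). Borrowed into D major it is written ii°.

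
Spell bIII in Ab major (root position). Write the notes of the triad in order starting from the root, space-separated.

Cb Eb Gb

bIII is built on the lowered scale degree 3. In Ab major degree 3 is C; lowered it becomes Cb. Stacking thirds in Ab minor on Cb gives Cb–Eb–Gb.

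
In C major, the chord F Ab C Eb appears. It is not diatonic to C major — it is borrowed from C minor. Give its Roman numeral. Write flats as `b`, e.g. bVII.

The root F is the diatonic 4th degree of C major; the borrowing shows in the chord quality. F–Ab–C–Eb is a minor-seventh chord — the form found in C minor, not the diatonic IV (F). Borrowed into C major it is written iv7.

iv7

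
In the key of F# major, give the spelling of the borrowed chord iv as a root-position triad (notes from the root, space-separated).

iv is built on scale degree 4, which is B in both F# major and its parallel. Building the minor chord from the parallel minor on B: B–D–F#.

B D F#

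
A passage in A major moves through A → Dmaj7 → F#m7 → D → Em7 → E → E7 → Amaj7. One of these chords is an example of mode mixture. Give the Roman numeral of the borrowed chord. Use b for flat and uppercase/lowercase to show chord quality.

v7

In A major the diatonic chords are A, Bm, C#m, D, E, F#m, G#dim. A, Dmaj7, F#m7, D, E, E7 and Amaj7 are all diatonic. Em7 (E–G–B–D) is not: scale degree 5 in A major carries E (V). In A minor the chord on that degree is Em7, so here it functions as v7, borrowed from the parallel minor.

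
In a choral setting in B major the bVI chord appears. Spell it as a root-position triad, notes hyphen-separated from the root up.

bVI is built on the lowered scale degree 6. In B major degree 6 is G#; lowered it becomes G. In B minor the chord on G is G–B–D.

G-B-D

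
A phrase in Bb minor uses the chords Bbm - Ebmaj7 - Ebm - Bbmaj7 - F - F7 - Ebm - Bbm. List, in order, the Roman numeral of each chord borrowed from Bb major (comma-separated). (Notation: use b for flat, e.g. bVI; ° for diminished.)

IVmaj7, Imaj7

The diatonic triads in Bb minor (with V from harmonic minor) are Bbm, Cdim, Db, Ebm, F, Gb, Ab. Bbm, Ebm, F and F7 all belong to that set. Ebmaj7 (Eb–G–Bb–D) is not: scale degree 4 in Bb minor carries Ebm (iv). In Bb major the chord on that degree is Ebmaj7, so here it functions as IVmaj7, borrowed from the parallel major. Bbmaj7 (Bb–D–F–A) doesn't fit — on degree 1 Bb minor would have Bbm (i). Bbmaj7 is the degree-1 chord of Bb major, so it is the borrowed Imaj7.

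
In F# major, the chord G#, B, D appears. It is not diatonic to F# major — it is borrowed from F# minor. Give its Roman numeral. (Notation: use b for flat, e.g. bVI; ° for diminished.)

ii°

The root G# is the diatonic 2nd degree of F# major; the borrowing shows in the chord quality. The diatonic chord on degree 2 would be G#m (ii), but G#–B–D is the diminished chord from F# minor. As a borrowed chord it is labeled ii°.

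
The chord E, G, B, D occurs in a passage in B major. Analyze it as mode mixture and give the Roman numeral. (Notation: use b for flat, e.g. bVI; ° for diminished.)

E is scale degree 4 in B major. E–G–B–D is a minor-seventh chord — the form found in B minor, not the diatonic IV (E). Borrowed into B major it is written iv7.

iv7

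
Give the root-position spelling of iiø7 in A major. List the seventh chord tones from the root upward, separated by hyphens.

The root, B, is scale degree 2 — the same note in A major and A minor; only the chord quality changes. Building the half-diminished-seventh chord from the parallel minor on B: B–D–F–A.

B-D-F-A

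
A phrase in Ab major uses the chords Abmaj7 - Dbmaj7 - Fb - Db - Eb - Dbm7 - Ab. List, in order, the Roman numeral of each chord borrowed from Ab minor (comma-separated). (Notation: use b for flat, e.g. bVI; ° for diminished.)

bVI, iv7

The diatonic triads in Ab major are Ab, Bbm, Cm, Db, Eb, Fm, Gdim. Abmaj7, Dbmaj7, Db, Eb and Ab all belong to that set. Fb (Fb–Ab–Cb) doesn't fit — on degree 6 Ab major would have Fm (vi). Fb is the degree-6 chord of Ab minor, so it is the borrowed bVI. Dbm7 (Db–Fb–Ab–Cb) is not: scale degree 4 in Ab major carries Db (IV). In Ab minor the chord on that degree is Dbm7, so here it functions as iv7, borrowed from the parallel minor.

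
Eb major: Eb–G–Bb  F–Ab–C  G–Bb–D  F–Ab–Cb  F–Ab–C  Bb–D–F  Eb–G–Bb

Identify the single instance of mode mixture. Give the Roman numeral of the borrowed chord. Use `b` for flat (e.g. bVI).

ii°

In Eb major the diatonic chords are Eb, Fm, Gm, Ab, Bb, Cm, Ddim. Of the given chords, Eb–G–Bb = Eb, F–Ab–C = Fm, G–Bb–D = Gm and Bb–D–F = Bb are diatonic. But F–Ab–Cb is foreign: the diatonic ii on degree 2 is Fm, whereas Fdim comes from Eb minor. It is labeled ii°.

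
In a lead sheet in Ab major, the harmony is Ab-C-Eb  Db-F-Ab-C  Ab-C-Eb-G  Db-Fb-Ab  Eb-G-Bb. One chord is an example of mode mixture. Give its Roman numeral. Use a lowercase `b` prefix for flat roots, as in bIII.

iv

In Ab major the diatonic chords are Ab, Bbm, Cm, Db, Eb, Fm, Gdim. Ab–C–Eb = Ab, Db–F–Ab–C = Dbmaj7, Ab–C–Eb–G = Abmaj7 and Eb–G–Bb = Eb are all diatonic. Db–Fb–Ab doesn't fit — on degree 4 Ab major would have Db (IV). Dbm is the degree-4 chord of Ab minor, so it is the borrowed iv.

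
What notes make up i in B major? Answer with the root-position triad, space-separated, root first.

B D F#

i is built on scale degree 1, which is B in both B major and its parallel. Stacking thirds in B minor on B gives B–D–F#.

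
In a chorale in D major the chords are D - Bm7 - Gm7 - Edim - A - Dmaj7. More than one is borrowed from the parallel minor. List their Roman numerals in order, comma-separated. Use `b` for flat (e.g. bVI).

iv7, ii°

D major has the diatonic set D, Em, F#m, G, A, Bm, C#dim. D, Bm7, A and Dmaj7 are all diatonic. Gm7 (G–Bb–D–F) is not: scale degree 4 in D major carries G (IV). In D minor the chord on that degree is Gm7, so here it functions as iv7, borrowed from the parallel minor. But Edim (E–G–Bb) is foreign: the diatonic ii on degree 2 is Em, whereas Edim comes from D minor. It is labeled ii°.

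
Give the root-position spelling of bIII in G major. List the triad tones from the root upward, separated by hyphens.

bIII is built on the lowered scale degree 3. In G major degree 3 is B; lowered it becomes Bb. Stacking thirds in G minor on Bb gives Bb–D–F.

Bb-D-F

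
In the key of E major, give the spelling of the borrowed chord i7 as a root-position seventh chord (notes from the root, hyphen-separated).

E-G-B-D

The root, E, is scale degree 1 — the same note in E major and E minor; only the chord quality changes. Building the minor-seventh chord from the parallel minor on E: E–G–B–D.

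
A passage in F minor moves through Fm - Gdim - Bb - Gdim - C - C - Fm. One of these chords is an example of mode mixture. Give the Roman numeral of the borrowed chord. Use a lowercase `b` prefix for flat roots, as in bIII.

In F minor (with V from harmonic minor) the diatonic chords are Fm, Gdim, Ab, Bbm, C, Db, Eb. Fm, Gdim and C all belong to that set. Bb (Bb–D–F) doesn't fit — on degree 4 F minor would have Bbm (iv). Bb is the degree-4 chord of F major, so it is the borrowed IV.

IV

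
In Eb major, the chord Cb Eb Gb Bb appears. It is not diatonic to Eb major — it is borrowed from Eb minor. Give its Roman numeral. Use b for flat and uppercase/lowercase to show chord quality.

bVImaj7

In Eb major scale degree 6 is C; Cb is its lowered form, from Eb minor. Cb–Eb–Gb–Bb is a major-seventh chord — the form found in Eb minor, not the diatonic vi (Cm). Borrowed into Eb major it is written bVImaj7.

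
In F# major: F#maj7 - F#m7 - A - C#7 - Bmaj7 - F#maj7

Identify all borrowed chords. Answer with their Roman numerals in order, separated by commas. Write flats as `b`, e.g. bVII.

F# major has the diatonic set F#, G#m, A#m, B, C#, D#m, E#dim. Of the given chords, F#maj7, C#7 and Bmaj7 are diatonic. But F#m7 (F#–A–C#–E) is foreign: the diatonic I on degree 1 is F#, whereas F#m7 comes from F# minor. It is labeled i7. A (A–C#–E) is not: scale degree 3 in F# major carries A#m (iii). In F# minor the chord on that degree is A, so here it functions as bIII, borrowed from the parallel minor.

i7, bIII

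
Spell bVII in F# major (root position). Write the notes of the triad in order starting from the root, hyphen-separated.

Scale degree 7 in F# major is E#. bVII uses the lowered form, E, taken from F# minor. In F# minor the chord on E is E–G#–B.

E-G#-B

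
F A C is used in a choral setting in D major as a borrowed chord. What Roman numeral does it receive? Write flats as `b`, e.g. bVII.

The root F is the lowered 3rd scale degree — diatonically D major has F# there. F–A–C is a major chord — the form found in D minor, not the diatonic iii (F#m). Borrowed into D major it is written bIII.

bIII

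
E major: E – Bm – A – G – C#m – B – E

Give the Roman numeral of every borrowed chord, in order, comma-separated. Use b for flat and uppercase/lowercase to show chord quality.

v, bIII

In E major the diatonic chords are E, F#m, G#m, A, B, C#m, D#dim. E, A, C#m and B are all diatonic. Bm (B–D–F#) doesn't fit — on degree 5 E major would have B (V). Bm is the degree-5 chord of E minor, so it is the borrowed v. G (G–B–D) doesn't fit — on degree 3 E major would have G#m (iii). G is the degree-3 chord of E minor, so it is the borrowed bIII.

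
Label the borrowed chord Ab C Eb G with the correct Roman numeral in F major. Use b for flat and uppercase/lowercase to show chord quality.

bIIImaj7

The root Ab is the lowered 3rd scale degree — diatonically F major has A there. Diatonically F major has Am (iii) on that degree; Ab–C–Eb–G is instead the major-seventh chord native to F minor, so it takes the label bIIImaj7.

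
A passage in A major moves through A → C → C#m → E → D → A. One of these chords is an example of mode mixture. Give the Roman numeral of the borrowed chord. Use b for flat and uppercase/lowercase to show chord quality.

bIII

The diatonic triads in A major are A, Bm, C#m, D, E, F#m, G#dim. Of the given chords, A, C#m, E and D are diatonic. C (C–E–G) is not: scale degree 3 in A major carries C#m (iii). In A minor the chord on that degree is C, so here it functions as bIII, borrowed from the parallel minor.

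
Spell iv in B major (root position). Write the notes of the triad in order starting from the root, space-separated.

E G B

iv is built on scale degree 4, which is E in both B major and its parallel. Stacking thirds in B minor on E gives E–G–B.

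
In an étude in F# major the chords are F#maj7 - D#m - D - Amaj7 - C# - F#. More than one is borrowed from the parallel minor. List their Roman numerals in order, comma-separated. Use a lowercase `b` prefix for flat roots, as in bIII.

In F# major the diatonic chords are F#, G#m, A#m, B, C#, D#m, E#dim. Of the given chords, F#maj7, D#m, C# and F# are diatonic. D (D–F#–A) is not: scale degree 6 in F# major carries D#m (vi). In F# minor the chord on that degree is D, so here it functions as bVI, borrowed from the parallel minor. But Amaj7 (A–C#–E–G#) is foreign: the diatonic iii on degree 3 is A#m, whereas Amaj7 comes from F# minor. It is labeled bIIImaj7.

bVI, bIIImaj7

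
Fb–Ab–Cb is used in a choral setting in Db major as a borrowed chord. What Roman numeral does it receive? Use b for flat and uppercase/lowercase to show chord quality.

bIII

Fb is the lowered form of scale degree 3 in Db major (the diatonic degree 3 is F). Fb–Ab–Cb is a major chord — the form found in Db minor, not the diatonic iii (Fm). Borrowed into Db major it is written bIII.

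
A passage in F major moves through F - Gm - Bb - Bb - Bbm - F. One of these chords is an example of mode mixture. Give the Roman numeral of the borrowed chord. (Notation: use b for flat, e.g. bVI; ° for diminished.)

iv

In F major the diatonic chords are F, Gm, Am, Bb, C, Dm, Edim. F, Gm and Bb are all diatonic. But Bbm (Bb–Db–F) is foreign: the diatonic IV on degree 4 is Bb, whereas Bbm comes from F minor. It is labeled iv.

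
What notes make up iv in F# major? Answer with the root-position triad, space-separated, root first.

B D F#

iv is built on scale degree 4, which is B in both F# major and its parallel. In F# minor the chord on B is B–D–F#.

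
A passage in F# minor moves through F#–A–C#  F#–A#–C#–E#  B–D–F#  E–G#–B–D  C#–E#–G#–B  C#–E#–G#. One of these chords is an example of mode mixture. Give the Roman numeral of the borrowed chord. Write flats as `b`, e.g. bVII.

In F# minor (with V from harmonic minor) the diatonic chords are F#m, G#dim, A, Bm, C#, D, E. F#–A–C# = F#m, B–D–F# = Bm, E–G#–B–D = E7, C#–E#–G#–B = C#7 and C#–E#–G# = C# are all diatonic. F#–A#–C#–E# is not: scale degree 1 in F# minor carries F#m (i). In F# major the chord on that degree is F#maj7, so here it functions as Imaj7, borrowed from the parallel major.

Imaj7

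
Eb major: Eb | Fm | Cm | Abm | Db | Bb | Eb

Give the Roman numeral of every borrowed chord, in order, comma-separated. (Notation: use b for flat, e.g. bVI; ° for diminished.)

Eb major has the diatonic set Eb, Fm, Gm, Ab, Bb, Cm, Ddim. Eb, Fm, Cm and Bb are all diatonic. But Abm (Ab–Cb–Eb) is foreign: the diatonic IV on degree 4 is Ab, whereas Abm comes from Eb minor. It is labeled iv. Db (Db–F–Ab) doesn't fit — on degree 7 Eb major would have Ddim (vii°). Db is the degree-7 chord of Eb minor, so it is the borrowed bVII.

iv, bVII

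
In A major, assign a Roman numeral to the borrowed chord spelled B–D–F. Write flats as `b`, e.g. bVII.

B is scale degree 2 in A major. B–D–F is a diminished chord — the form found in A minor, not the diatonic ii (Bm). Borrowed into A major it is written ii°.

ii°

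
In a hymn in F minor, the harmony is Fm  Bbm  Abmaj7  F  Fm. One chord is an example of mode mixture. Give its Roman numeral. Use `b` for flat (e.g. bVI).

F minor has the diatonic set Fm, Gdim, Ab, Bbm, C, Db, Eb (with V from harmonic minor). Of the given chords, Fm, Bbm and Abmaj7 are diatonic. F (F–A–C) is not: scale degree 1 in F minor carries Fm (i). In F major the chord on that degree is F, so here it functions as I, borrowed from the parallel major.

I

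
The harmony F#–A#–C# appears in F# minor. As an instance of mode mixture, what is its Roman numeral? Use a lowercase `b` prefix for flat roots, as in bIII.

I

The root F# is the diatonic 1st degree of F# minor; the borrowing shows in the chord quality. Diatonically F# minor has F#m (i) on that degree; F#–A#–C# is instead the major chord native to F# major, so it takes the label I.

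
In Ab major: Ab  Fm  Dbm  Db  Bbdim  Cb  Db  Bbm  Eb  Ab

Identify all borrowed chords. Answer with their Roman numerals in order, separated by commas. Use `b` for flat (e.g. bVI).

iv, ii°, bIII

The diatonic triads in Ab major are Ab, Bbm, Cm, Db, Eb, Fm, Gdim. Ab, Fm, Db, Bbm and Eb are all diatonic. Dbm (Db–Fb–Ab) doesn't fit — on degree 4 Ab major would have Db (IV). Dbm is the degree-4 chord of Ab minor, so it is the borrowed iv. Bbdim (Bb–Db–Fb) is not: scale degree 2 in Ab major carries Bbm (ii). In Ab minor the chord on that degree is Bbdim, so here it functions as ii°, borrowed from the parallel minor. Cb (Cb–Eb–Gb) doesn't fit — on degree 3 Ab major would have Cm (iii). Cb is the degree-3 chord of Ab minor, so it is the borrowed bIII.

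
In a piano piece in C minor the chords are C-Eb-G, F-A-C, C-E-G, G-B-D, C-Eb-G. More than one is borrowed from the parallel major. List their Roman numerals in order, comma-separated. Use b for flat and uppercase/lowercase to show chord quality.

IV, I

C minor has the diatonic set Cm, Ddim, Eb, Fm, G, Ab, Bb (with V from harmonic minor). C–Eb–G = Cm and G–B–D = G both belong to that set. But F–A–C is foreign: the diatonic iv on degree 4 is Fm, whereas F comes from C major. It is labeled IV. C–E–G is not: scale degree 1 in C minor carries Cm (i). In C major the chord on that degree is C, so here it functions as I, borrowed from the parallel major.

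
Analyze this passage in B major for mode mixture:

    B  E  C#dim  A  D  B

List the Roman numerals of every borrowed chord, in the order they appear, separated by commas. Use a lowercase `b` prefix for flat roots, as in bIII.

ii°, bVII, bIII

In B major the diatonic chords are B, C#m, D#m, E, F#, G#m, A#dim. B and E are both diatonic. C#dim (C#–E–G) is not: scale degree 2 in B major carries C#m (ii). In B minor the chord on that degree is C#dim, so here it functions as ii°, borrowed from the parallel minor. But A (A–C#–E) is foreign: the diatonic vii° on degree 7 is A#dim, whereas A comes from B minor. It is labeled bVII. D (D–F#–A) is not: scale degree 3 in B major carries D#m (iii). In B minor the chord on that degree is D, so here it functions as bIII, borrowed from the parallel minor.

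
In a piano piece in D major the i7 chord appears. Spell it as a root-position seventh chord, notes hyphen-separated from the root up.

D-F-A-C

i7 is built on scale degree 1, which is D in both D major and its parallel. Building the minor-seventh chord from the parallel minor on D: D–F–A–C.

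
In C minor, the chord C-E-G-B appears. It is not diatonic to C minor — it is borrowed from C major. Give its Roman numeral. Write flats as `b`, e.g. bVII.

Imaj7

C is scale degree 1 in C minor. Diatonically C minor has Cm (i) on that degree; C–E–G–B is instead the major-seventh chord native to C major, so it takes the label Imaj7.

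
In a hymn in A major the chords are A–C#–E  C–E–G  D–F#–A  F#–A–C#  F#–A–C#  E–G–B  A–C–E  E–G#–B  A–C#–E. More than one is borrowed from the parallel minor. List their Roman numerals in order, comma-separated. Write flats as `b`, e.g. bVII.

A major has the diatonic set A, Bm, C#m, D, E, F#m, G#dim. A–C#–E = A, D–F#–A = D, F#–A–C# = F#m and E–G#–B = E all belong to that set. C–E–G is not: scale degree 3 in A major carries C#m (iii). In A minor the chord on that degree is C, so here it functions as bIII, borrowed from the parallel minor. E–G–B doesn't fit — on degree 5 A major would have E (V). Em is the degree-5 chord of A minor, so it is the borrowed v. A–C–E is not: scale degree 1 in A major carries A (I). In A minor the chord on that degree is Am, so here it functions as i, borrowed from the parallel minor.

bIII, v, i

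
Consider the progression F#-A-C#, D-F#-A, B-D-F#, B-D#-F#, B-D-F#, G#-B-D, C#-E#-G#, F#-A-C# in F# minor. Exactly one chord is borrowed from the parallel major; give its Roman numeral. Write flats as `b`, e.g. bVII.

In F# minor (with V from harmonic minor) the diatonic chords are F#m, G#dim, A, Bm, C#, D, E. F#–A–C# = F#m, D–F#–A = D, B–D–F# = Bm, G#–B–D = G#dim and C#–E#–G# = C# are all diatonic. B–D#–F# doesn't fit — on degree 4 F# minor would have Bm (iv). B is the degree-4 chord of F# major, so it is the borrowed IV.

IV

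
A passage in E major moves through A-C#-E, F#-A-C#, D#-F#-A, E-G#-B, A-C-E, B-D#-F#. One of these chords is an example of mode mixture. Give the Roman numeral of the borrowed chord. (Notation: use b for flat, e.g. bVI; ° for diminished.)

iv

E major has the diatonic set E, F#m, G#m, A, B, C#m, D#dim. A–C#–E = A, F#–A–C# = F#m, D#–F#–A = D#dim, E–G#–B = E and B–D#–F# = B are all diatonic. A–C–E doesn't fit — on degree 4 E major would have A (IV). Am is the degree-4 chord of E minor, so it is the borrowed iv.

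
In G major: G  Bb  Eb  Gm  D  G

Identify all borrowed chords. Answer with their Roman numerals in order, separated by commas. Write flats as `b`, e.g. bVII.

bIII, bVI, i

The diatonic triads in G major are G, Am, Bm, C, D, Em, F#dim. Of the given chords, G and D are diatonic. But Bb (Bb–D–F) is foreign: the diatonic iii on degree 3 is Bm, whereas Bb comes from G minor. It is labeled bIII. But Eb (Eb–G–Bb) is foreign: the diatonic vi on degree 6 is Em, whereas Eb comes from G minor. It is labeled bVI. But Gm (G–Bb–D) is foreign: the diatonic I on degree 1 is G, whereas Gm comes from G minor. It is labeled i.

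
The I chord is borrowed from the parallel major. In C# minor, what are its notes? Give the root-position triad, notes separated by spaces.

C# E# G#

I is built on scale degree 1, which is C# in both C# minor and its parallel. Building the major chord from the parallel major on C#: C#–E#–G#.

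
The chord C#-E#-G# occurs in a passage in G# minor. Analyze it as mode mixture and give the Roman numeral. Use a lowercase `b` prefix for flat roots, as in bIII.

IV

The root C# is the diatonic 4th degree of G# minor; the borrowing shows in the chord quality. The diatonic chord on degree 4 would be C#m (iv), but C#–E#–G# is the major chord from G# major. As a borrowed chord it is labeled IV.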